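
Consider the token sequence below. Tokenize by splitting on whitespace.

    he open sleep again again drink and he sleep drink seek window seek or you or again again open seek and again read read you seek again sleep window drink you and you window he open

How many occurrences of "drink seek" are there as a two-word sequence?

1

Scanning the 35 overlapping bigram windows for "drink seek":
  position 10–11: drink seek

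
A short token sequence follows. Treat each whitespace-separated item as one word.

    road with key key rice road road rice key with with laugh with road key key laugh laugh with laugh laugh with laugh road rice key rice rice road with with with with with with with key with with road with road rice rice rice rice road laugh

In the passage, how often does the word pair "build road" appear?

Scanning the 47 overlapping bigram windows for "build road":
  (none found)

0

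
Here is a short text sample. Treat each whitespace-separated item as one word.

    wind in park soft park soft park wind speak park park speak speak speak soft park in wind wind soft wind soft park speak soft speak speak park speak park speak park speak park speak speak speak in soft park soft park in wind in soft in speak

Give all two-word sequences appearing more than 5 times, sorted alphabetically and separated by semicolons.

Bigram counts meeting the condition (more than 5 times):
  park speak: 6
  soft park: 6

park speak; soft park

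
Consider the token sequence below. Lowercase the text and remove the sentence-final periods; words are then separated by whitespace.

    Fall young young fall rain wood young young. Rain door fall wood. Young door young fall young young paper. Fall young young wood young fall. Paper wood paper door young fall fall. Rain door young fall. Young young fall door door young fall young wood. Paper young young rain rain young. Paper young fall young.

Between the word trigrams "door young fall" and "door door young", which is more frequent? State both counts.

"door young fall" (4 vs 1)

"door young fall": 4 occurrences
"door door young": 1 occurrence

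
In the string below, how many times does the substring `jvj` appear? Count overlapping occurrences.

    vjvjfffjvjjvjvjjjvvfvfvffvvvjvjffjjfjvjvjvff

7

Sliding a length-3 window over the 44 characters (42 positions):
  position 2–4: jvj
  position 8–10: jvj
  position 11–13: jvj
  position 13–15: jvj
  position 29–31: jvj
  position 37–39: jvj
  position 39–41: jvj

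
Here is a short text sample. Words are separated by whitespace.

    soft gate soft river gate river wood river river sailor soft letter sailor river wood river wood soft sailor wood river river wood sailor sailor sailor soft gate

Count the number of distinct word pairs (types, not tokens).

18

28 tokens → 27 bigram windows in total.
Repeated bigrams (each contributes count−1 duplicates):
  river wood: 4
  wood river: 3
  river river: 2
  sailor sailor: 2
  sailor soft: 2
  soft gate: 2
9 duplicate windows → 27 − 9 = 18 distinct.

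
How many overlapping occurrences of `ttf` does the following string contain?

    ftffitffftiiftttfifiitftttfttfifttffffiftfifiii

Sliding a length-3 window over the 47 characters (45 positions):
  position 15–17: ttf
  position 25–27: ttf
  position 28–30: ttf
  position 33–35: ttf

4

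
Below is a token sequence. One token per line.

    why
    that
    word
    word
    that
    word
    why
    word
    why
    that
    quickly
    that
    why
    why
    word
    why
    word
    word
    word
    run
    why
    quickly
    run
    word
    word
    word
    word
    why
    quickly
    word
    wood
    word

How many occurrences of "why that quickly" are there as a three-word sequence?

Scanning the 30 overlapping trigram windows for "why that quickly":
  position 9–11: why that quickly

1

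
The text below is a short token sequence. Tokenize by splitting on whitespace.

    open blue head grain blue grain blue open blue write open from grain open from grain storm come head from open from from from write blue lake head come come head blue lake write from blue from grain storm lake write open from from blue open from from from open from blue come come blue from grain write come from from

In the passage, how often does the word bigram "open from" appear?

6

Scanning the 60 overlapping bigram windows for "open from":
  position 11–12: open from
  position 14–15: open from
  position 21–22: open from
  position 42–43: open from
  position 46–47: open from
  position 50–51: open from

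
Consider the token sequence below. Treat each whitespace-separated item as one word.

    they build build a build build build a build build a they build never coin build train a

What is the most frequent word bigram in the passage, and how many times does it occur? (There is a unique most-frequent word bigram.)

Bigram frequencies (highest first):
  build build: 4
  build a: 3
  they build: 2
  a build: 2
  a they: 1
  build never: 1
  … (4 more, each ≤ 1)

"build build", 4 times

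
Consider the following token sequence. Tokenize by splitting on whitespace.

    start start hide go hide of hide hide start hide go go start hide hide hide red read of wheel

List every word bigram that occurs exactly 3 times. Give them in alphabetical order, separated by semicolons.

hide hide; start hide

Bigram counts meeting the condition (exactly 3 times):
  hide hide: 3
  start hide: 3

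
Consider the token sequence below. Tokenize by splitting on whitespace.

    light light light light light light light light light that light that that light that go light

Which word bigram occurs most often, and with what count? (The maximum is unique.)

"light light", 8 times

Bigram frequencies (highest first):
  light light: 8
  light that: 3
  that light: 2
  that that: 1
  that go: 1
  go light: 1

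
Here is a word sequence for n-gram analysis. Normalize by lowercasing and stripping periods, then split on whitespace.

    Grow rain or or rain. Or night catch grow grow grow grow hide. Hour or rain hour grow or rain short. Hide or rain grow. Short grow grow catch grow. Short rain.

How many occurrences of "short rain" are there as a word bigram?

1

Scanning the 31 overlapping bigram windows for "short rain":
  position 31–32: short rain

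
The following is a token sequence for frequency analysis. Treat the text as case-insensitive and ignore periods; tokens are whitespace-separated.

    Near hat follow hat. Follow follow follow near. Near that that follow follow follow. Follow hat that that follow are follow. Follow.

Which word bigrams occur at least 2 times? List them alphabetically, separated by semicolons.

Bigram counts meeting the condition (at least 2 times):
  follow follow: 6
  follow hat: 2
  hat follow: 2
  that follow: 2
  that that: 2

follow follow; follow hat; hat follow; that follow; that that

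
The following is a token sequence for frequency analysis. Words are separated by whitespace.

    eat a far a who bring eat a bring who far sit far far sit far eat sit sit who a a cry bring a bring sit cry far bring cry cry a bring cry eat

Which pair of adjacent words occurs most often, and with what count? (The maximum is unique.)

"a bring", 3 times

Bigram frequencies (highest first):
  a bring: 3
  eat a: 2
  far sit: 2
  sit far: 2
  bring cry: 2
  a far: 1
  … (23 more, each ≤ 1)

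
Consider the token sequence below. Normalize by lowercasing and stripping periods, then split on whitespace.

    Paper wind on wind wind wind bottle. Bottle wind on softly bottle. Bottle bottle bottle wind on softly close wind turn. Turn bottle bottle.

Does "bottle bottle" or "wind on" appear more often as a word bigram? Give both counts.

"bottle bottle" (5 vs 3)

"bottle bottle": 5 occurrences
"wind on": 3 occurrences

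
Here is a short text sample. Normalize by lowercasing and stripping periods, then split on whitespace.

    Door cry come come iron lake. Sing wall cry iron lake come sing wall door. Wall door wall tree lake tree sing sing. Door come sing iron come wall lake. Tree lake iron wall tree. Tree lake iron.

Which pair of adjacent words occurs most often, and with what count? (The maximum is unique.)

"tree lake", 3 times

Bigram frequencies (highest first):
  tree lake: 3
  iron lake: 2
  sing wall: 2
  come sing: 2
  wall door: 2
  door wall: 2
  … (21 more, each ≤ 2)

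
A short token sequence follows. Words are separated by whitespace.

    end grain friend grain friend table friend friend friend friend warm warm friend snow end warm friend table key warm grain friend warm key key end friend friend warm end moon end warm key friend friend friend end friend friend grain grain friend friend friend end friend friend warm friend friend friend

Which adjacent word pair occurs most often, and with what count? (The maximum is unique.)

"friend friend", 12 times

Bigram frequencies (highest first):
  friend friend: 12
  grain friend: 4
  friend warm: 4
  warm friend: 3
  end friend: 3
  friend grain: 2
  … (19 more, each ≤ 2)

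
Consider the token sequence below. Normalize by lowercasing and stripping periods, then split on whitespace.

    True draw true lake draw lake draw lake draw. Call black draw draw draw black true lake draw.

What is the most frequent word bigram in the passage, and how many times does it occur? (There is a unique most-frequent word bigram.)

"lake draw", 4 times

Bigram frequencies (highest first):
  lake draw: 4
  true lake: 2
  draw lake: 2
  draw draw: 2
  true draw: 1
  draw true: 1
  … (5 more, each ≤ 1)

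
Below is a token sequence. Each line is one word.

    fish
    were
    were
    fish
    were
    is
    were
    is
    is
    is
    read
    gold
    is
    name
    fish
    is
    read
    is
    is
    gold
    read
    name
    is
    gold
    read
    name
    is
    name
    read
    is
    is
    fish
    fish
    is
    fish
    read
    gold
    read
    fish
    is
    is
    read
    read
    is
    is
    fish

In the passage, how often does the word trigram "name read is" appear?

Scanning the 44 overlapping trigram windows for "name read is":
  position 28–30: name read is

1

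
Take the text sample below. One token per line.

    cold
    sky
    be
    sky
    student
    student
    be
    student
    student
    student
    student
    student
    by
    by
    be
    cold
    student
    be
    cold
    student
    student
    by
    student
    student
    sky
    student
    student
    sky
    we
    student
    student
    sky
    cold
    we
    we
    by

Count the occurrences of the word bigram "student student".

Scanning the 35 overlapping bigram windows for "student student":
  position 5–6: student student
  position 8–9: student student
  position 9–10: student student
  position 10–11: student student
  position 11–12: student student
  position 20–21: student student
  position 23–24: student student
  position 26–27: student student
  position 30–31: student student

9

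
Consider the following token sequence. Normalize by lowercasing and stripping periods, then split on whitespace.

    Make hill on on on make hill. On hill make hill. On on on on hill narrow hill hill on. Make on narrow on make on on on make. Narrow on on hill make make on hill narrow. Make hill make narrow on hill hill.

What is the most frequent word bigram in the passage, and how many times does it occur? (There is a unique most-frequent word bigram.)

"on on", 8 times

Bigram frequencies (highest first):
  on on: 8
  on hill: 5
  make hill: 4
  hill on: 4
  on make: 4
  hill make: 3
  … (9 more, each ≤ 3)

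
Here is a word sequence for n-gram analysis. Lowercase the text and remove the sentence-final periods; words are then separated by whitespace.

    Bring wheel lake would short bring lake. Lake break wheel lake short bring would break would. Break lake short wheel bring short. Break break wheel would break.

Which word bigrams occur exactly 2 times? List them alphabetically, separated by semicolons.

break wheel; lake short; short bring; wheel lake

Bigram counts meeting the condition (exactly 2 times):
  break wheel: 2
  lake short: 2
  short bring: 2
  wheel lake: 2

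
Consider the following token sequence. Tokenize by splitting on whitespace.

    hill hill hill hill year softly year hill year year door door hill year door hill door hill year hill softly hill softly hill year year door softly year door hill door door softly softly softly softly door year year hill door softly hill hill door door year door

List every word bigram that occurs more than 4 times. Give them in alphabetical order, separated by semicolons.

Bigram counts meeting the condition (more than 4 times):
  hill year: 5
  year door: 5

hill year; year door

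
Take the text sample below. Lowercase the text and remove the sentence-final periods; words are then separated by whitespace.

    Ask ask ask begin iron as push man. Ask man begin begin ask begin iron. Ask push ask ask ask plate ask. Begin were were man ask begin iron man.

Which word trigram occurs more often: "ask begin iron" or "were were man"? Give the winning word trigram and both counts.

"ask begin iron" (3 vs 1)

"ask begin iron": 3 occurrences
"were were man": 1 occurrence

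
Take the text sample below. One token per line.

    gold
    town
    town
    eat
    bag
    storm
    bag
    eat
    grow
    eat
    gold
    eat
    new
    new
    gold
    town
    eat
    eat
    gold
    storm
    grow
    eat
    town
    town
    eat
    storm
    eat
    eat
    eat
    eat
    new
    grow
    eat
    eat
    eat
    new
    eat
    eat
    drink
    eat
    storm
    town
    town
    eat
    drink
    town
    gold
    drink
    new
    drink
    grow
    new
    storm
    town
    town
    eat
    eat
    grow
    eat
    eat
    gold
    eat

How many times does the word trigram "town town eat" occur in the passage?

4

Scanning the 60 overlapping trigram windows for "town town eat":
  position 2–4: town town eat
  position 23–25: town town eat
  position 42–44: town town eat
  position 54–56: town town eat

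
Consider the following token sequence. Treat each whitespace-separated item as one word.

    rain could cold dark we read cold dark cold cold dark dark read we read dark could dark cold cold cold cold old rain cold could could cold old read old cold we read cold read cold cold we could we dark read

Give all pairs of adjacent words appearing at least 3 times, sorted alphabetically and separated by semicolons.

Bigram counts meeting the condition (at least 3 times):
  cold cold: 5
  cold dark: 3
  read cold: 3
  we read: 3

cold cold; cold dark; read cold; we read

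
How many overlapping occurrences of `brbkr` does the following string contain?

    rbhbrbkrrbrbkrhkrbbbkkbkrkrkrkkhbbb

2

Sliding a length-5 window over the 35 characters (31 positions):
  position 4–8: brbkr
  position 10–14: brbkr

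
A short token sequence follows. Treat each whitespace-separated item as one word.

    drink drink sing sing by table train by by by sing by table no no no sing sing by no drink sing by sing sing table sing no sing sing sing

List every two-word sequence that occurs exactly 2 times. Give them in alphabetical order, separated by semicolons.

by by; by sing; by table; drink sing; no no; no sing

Bigram counts meeting the condition (exactly 2 times):
  by by: 2
  by sing: 2
  by table: 2
  drink sing: 2
  no no: 2
  no sing: 2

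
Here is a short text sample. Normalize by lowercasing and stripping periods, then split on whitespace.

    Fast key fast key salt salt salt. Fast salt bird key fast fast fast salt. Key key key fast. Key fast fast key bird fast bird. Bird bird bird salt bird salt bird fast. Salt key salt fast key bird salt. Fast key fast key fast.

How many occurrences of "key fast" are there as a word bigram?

Scanning the 45 overlapping bigram windows for "key fast":
  position 2–3: key fast
  position 11–12: key fast
  position 18–19: key fast
  position 20–21: key fast
  position 43–44: key fast
  position 45–46: key fast

6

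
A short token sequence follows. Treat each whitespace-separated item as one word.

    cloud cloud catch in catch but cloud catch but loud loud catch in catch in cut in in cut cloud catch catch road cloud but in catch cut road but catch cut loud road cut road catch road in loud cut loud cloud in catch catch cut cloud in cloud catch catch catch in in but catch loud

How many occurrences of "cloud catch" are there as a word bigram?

Scanning the 57 overlapping bigram windows for "cloud catch":
  position 2–3: cloud catch
  position 7–8: cloud catch
  position 20–21: cloud catch
  position 50–51: cloud catch

4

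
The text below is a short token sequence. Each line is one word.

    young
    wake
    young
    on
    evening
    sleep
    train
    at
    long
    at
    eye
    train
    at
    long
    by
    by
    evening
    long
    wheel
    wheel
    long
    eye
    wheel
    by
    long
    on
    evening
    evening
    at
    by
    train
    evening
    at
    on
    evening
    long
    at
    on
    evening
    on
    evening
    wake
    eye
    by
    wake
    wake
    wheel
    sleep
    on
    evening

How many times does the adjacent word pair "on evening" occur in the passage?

6

Scanning the 49 overlapping bigram windows for "on evening":
  position 4–5: on evening
  position 26–27: on evening
  position 34–35: on evening
  position 38–39: on evening
  position 40–41: on evening
  position 49–50: on evening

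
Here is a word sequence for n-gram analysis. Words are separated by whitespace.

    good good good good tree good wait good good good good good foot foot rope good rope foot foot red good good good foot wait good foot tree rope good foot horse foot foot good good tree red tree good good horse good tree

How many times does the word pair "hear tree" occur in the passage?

Scanning the 43 overlapping bigram windows for "hear tree":
  (none found)

0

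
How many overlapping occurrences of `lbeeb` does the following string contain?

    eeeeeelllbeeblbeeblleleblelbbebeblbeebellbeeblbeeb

5

Sliding a length-5 window over the 50 characters (46 positions):
  position 9–13: lbeeb
  position 14–18: lbeeb
  position 34–38: lbeeb
  position 41–45: lbeeb
  position 46–50: lbeeb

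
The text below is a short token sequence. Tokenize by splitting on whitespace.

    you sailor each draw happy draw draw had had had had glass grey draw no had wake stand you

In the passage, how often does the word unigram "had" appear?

Scanning the 19 tokens for "had":
  position 8: had
  position 9: had
  position 10: had
  position 11: had
  position 16: had

5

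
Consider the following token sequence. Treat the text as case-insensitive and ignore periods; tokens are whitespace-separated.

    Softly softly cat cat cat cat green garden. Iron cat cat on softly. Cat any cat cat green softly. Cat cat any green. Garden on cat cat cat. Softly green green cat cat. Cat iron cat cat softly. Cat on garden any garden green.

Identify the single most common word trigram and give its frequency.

Trigram frequencies (highest first):
  cat cat cat: 4
  softly cat cat: 2
  cat cat green: 2
  iron cat cat: 2
  cat cat softly: 2
  softly softly cat: 1
  … (29 more, each ≤ 1)

"cat cat cat", 4 times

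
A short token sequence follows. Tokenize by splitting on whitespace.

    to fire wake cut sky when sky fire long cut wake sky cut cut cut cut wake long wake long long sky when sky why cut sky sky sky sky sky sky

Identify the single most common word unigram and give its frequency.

Unigram frequencies (highest first):
  sky: 11
  cut: 7
  wake: 4
  long: 4
  fire: 2
  when: 2
  … (2 more, each ≤ 1)

"sky", 11 times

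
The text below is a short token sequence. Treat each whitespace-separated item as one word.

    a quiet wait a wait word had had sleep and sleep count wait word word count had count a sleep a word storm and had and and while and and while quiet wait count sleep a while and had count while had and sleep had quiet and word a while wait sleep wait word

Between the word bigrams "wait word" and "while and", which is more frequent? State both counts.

"wait word": 3 occurrences
"while and": 2 occurrences

"wait word" (3 vs 2)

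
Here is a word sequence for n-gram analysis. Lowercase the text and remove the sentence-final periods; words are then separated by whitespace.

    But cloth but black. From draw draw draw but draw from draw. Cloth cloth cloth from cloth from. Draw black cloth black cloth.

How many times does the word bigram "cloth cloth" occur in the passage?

2

Scanning the 22 overlapping bigram windows for "cloth cloth":
  position 13–14: cloth cloth
  position 14–15: cloth cloth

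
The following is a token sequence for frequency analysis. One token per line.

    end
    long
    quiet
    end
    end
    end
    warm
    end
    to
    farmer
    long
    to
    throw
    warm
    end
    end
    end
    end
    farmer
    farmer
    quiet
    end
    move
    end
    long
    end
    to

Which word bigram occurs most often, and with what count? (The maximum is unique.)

"end end", 5 times

Bigram frequencies (highest first):
  end end: 5
  end long: 2
  quiet end: 2
  warm end: 2
  end to: 2
  long quiet: 1
  … (12 more, each ≤ 1)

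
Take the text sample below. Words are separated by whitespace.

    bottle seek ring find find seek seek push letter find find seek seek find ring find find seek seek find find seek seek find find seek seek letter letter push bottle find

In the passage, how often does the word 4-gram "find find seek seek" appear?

Scanning the 29 overlapping 4-gram windows for "find find seek seek":
  position 4–7: find find seek seek
  position 10–13: find find seek seek
  position 16–19: find find seek seek
  position 20–23: find find seek seek
  position 24–27: find find seek seek

5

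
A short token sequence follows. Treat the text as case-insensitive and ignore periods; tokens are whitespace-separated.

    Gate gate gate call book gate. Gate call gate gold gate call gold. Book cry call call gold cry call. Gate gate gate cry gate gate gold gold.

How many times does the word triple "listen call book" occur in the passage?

Scanning the 26 overlapping trigram windows for "listen call book":
  (none found)

0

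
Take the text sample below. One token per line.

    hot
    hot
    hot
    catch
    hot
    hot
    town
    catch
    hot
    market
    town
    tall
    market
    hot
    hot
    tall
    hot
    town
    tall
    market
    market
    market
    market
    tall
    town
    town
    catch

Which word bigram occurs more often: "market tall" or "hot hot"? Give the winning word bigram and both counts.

"market tall": 1 occurrence
"hot hot": 4 occurrences

"hot hot" (4 vs 1)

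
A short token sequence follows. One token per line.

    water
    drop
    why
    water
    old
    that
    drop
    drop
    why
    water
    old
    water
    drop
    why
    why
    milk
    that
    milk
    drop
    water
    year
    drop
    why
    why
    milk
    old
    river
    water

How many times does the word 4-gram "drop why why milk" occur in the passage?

Scanning the 25 overlapping 4-gram windows for "drop why why milk":
  position 13–16: drop why why milk
  position 22–25: drop why why milk

2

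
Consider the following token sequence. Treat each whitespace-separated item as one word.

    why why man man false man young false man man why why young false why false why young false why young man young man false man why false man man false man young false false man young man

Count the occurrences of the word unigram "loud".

0

Scanning the 38 tokens for "loud":
  (none found)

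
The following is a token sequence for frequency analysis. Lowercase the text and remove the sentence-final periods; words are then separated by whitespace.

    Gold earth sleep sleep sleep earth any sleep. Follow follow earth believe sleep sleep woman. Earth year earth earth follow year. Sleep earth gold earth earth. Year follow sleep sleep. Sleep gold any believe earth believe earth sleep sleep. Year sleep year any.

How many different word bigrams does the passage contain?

43 tokens → 42 bigram windows in total.
Repeated bigrams (each contributes count−1 duplicates):
  sleep sleep: 6
  believe earth: 2
  earth believe: 2
  earth earth: 2
  earth sleep: 2
  earth year: 2
  gold earth: 2
  sleep earth: 2
  … (2 more repeated)
14 duplicate windows → 42 − 14 = 28 distinct.

28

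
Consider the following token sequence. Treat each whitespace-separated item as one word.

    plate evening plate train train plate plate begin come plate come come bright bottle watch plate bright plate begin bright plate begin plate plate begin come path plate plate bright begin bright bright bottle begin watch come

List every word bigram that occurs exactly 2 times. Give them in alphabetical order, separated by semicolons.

begin bright; begin come; bright bottle; bright plate; plate bright

Bigram counts meeting the condition (exactly 2 times):
  begin bright: 2
  begin come: 2
  bright bottle: 2
  bright plate: 2
  plate bright: 2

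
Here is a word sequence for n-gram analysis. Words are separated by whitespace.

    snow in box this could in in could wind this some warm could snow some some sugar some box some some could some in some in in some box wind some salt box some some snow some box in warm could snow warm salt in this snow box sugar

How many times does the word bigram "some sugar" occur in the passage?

1

Scanning the 48 overlapping bigram windows for "some sugar":
  position 16–17: some sugar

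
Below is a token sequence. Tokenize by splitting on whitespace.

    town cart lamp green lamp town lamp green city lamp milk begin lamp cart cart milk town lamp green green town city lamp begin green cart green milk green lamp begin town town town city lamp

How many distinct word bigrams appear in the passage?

36 tokens → 35 bigram windows in total.
Repeated bigrams (each contributes count−1 duplicates):
  city lamp: 3
  lamp green: 3
  green lamp: 2
  lamp begin: 2
  town city: 2
  town lamp: 2
  town town: 2
9 duplicate windows → 35 − 9 = 26 distinct.

26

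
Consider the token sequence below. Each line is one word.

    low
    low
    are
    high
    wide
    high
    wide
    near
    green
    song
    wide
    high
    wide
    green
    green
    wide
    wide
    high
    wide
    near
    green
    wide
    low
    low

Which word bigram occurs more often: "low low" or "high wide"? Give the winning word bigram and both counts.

"high wide" (4 vs 2)

"low low": 2 occurrences
"high wide": 4 occurrences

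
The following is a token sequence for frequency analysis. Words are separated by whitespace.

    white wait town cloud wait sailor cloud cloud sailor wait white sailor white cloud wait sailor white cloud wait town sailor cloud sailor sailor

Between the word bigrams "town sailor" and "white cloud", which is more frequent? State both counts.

"white cloud" (2 vs 1)

"town sailor": 1 occurrence
"white cloud": 2 occurrences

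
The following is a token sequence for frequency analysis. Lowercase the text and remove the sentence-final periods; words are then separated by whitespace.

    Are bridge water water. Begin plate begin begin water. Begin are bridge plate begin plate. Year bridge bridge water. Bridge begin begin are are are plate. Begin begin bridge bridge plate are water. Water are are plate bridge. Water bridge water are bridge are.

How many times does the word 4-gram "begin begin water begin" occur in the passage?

Scanning the 41 overlapping 4-gram windows for "begin begin water begin":
  position 7–10: begin begin water begin

1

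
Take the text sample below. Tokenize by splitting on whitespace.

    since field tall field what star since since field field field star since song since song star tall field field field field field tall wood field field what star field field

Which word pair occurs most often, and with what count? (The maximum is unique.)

"field field", 8 times

Bigram frequencies (highest first):
  field field: 8
  since field: 2
  field tall: 2
  tall field: 2
  field what: 2
  what star: 2
  … (10 more, each ≤ 2)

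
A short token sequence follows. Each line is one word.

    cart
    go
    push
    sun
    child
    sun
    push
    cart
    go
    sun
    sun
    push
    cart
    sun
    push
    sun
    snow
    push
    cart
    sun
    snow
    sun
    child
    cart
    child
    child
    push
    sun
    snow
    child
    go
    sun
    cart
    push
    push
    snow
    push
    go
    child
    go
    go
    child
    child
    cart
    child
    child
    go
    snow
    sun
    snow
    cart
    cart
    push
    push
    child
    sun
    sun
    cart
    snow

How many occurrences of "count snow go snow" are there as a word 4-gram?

0

Scanning the 56 overlapping 4-gram windows for "count snow go snow":
  (none found)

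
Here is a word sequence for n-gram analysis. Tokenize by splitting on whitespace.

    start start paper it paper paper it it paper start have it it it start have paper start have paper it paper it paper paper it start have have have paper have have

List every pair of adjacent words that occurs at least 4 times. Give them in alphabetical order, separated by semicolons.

Bigram counts meeting the condition (at least 4 times):
  it paper: 4
  paper it: 5
  start have: 4

it paper; paper it; start have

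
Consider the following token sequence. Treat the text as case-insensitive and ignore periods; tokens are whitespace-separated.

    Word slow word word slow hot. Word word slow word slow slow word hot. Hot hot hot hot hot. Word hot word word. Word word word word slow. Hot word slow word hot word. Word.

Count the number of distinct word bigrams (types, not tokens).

35 tokens → 34 bigram windows in total.
Repeated bigrams (each contributes count−1 duplicates):
  word word: 8
  word slow: 6
  hot hot: 5
  hot word: 5
  slow word: 4
  word hot: 3
  slow hot: 2
26 duplicate windows → 34 − 26 = 8 distinct.

8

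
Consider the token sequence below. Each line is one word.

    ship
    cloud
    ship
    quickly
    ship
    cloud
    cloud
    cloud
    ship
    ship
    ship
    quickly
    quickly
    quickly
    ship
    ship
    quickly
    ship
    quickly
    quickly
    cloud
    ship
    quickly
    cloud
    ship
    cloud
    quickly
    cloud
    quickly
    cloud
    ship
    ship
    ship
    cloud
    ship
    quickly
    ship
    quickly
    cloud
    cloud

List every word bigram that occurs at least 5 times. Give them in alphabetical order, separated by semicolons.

Bigram counts meeting the condition (at least 5 times):
  cloud ship: 6
  quickly cloud: 5
  ship quickly: 7
  ship ship: 5

cloud ship; quickly cloud; ship quickly; ship ship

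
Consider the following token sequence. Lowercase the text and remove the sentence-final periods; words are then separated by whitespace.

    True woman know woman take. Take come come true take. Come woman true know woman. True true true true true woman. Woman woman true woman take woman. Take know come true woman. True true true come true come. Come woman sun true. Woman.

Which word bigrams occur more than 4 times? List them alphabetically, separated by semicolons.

true true; true woman

Bigram counts meeting the condition (more than 4 times):
  true true: 6
  true woman: 5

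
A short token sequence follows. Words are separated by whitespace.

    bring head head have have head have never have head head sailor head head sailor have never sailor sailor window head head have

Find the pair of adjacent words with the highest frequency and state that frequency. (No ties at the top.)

"head head", 4 times

Bigram frequencies (highest first):
  head head: 4
  head have: 3
  have head: 2
  have never: 2
  head sailor: 2
  bring head: 1
  … (8 more, each ≤ 1)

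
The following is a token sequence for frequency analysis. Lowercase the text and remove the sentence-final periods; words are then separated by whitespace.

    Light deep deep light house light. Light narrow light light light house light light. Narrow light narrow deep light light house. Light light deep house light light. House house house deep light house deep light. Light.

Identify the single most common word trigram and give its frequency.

Trigram frequencies (highest first):
  house light light: 4
  light house light: 3
  light light house: 3
  deep light house: 2
  light light narrow: 2
  light narrow light: 2
  … (16 more, each ≤ 2)

"house light light", 4 times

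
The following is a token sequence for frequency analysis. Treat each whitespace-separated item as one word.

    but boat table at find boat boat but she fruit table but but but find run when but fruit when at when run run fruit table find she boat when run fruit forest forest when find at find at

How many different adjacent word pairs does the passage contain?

32

39 tokens → 38 bigram windows in total.
Repeated bigrams (each contributes count−1 duplicates):
  at find: 2
  but but: 2
  find at: 2
  fruit table: 2
  run fruit: 2
  when run: 2
6 duplicate windows → 38 − 6 = 32 distinct.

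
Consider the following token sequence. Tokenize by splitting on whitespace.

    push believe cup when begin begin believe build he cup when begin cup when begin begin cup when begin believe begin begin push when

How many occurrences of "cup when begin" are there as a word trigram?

4

Scanning the 22 overlapping trigram windows for "cup when begin":
  position 3–5: cup when begin
  position 10–12: cup when begin
  position 13–15: cup when begin
  position 17–19: cup when begin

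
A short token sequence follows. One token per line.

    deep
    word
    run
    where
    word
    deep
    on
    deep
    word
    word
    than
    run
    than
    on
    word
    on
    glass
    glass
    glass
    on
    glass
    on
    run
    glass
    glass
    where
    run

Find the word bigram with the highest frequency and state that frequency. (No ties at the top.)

"glass glass", 3 times

Bigram frequencies (highest first):
  glass glass: 3
  deep word: 2
  on glass: 2
  glass on: 2
  word run: 1
  run where: 1
  … (15 more, each ≤ 1)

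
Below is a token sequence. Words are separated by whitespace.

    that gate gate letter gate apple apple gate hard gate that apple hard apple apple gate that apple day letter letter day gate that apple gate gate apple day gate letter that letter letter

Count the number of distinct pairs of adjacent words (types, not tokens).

20

34 tokens → 33 bigram windows in total.
Repeated bigrams (each contributes count−1 duplicates):
  apple gate: 3
  gate that: 3
  that apple: 3
  apple apple: 2
  apple day: 2
  day gate: 2
  gate apple: 2
  gate gate: 2
  … (2 more repeated)
13 duplicate windows → 33 − 13 = 20 distinct.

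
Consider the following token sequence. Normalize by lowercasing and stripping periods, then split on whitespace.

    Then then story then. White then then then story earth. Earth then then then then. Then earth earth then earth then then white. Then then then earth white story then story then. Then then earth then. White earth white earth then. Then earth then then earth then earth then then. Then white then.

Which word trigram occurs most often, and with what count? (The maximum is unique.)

"then then then", 7 times

Trigram frequencies (highest first):
  then then then: 7
  earth then then: 5
  then then earth: 5
  then earth then: 5
  then white then: 3
  then then story: 2
  … (19 more, each ≤ 2)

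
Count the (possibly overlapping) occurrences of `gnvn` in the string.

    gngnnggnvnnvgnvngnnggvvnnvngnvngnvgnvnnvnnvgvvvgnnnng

Sliding a length-4 window over the 53 characters (50 positions):
  position 7–10: gnvn
  position 13–16: gnvn
  position 28–31: gnvn
  position 35–38: gnvn

4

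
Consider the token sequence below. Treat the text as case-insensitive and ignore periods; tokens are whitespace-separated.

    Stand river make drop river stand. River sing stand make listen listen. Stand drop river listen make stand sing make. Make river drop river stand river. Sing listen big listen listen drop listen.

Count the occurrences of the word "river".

Scanning the 33 tokens for "river":
  position 2: river
  position 5: river
  position 7: river
  position 15: river
  position 22: river
  position 24: river
  position 26: river

7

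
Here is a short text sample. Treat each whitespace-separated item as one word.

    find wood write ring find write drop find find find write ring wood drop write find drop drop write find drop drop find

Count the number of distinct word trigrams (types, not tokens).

23 tokens → 21 trigram windows in total.
Repeated trigrams (each contributes count−1 duplicates):
  drop write find: 2
  find drop drop: 2
  write find drop: 2
3 duplicate windows → 21 − 3 = 18 distinct.

18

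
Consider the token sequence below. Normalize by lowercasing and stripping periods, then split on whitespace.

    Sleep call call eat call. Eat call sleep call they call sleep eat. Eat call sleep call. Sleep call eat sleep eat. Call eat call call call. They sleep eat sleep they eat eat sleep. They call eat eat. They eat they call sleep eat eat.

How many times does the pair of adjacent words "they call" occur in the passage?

3

Scanning the 45 overlapping bigram windows for "they call":
  position 10–11: they call
  position 36–37: they call
  position 42–43: they call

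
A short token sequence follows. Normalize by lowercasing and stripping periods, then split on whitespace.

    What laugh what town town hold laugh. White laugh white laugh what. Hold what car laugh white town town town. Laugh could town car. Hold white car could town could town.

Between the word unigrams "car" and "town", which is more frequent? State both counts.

"town" (8 vs 3)

"car": 3 occurrences
"town": 8 occurrences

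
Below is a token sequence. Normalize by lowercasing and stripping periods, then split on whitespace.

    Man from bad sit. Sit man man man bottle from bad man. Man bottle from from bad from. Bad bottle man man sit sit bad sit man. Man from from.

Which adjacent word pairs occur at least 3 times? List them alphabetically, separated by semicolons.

Bigram counts meeting the condition (at least 3 times):
  from bad: 4
  man man: 5

from bad; man man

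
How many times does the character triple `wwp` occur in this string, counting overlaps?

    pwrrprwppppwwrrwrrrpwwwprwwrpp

Sliding a length-3 window over the 30 characters (28 positions):
  position 22–24: wwp

1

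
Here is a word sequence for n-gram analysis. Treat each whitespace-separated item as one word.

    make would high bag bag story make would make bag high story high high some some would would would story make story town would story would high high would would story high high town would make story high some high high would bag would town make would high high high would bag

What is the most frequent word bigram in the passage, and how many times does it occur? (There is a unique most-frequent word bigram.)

Bigram frequencies (highest first):
  high high: 6
  make would: 3
  would high: 3
  story high: 3
  would would: 3
  would story: 3
  … (22 more, each ≤ 3)

"high high", 6 times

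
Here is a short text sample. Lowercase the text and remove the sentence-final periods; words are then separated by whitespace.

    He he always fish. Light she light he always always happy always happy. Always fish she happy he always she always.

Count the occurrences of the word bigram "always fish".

Scanning the 20 overlapping bigram windows for "always fish":
  position 3–4: always fish
  position 14–15: always fish

2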